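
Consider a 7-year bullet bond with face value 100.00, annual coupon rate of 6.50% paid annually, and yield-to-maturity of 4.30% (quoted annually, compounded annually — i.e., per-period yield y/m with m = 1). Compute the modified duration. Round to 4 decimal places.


Coupon per period c = face * coupon_rate / m = 6.500000
Periods per year m = 1; per-period yield y/m = 0.043000
Number of cashflows N = 7
Cashflows (t years, CF_t, discount factor 1/(1+y/m)^(m*t), PV):
  t = 1.0000: CF_t = 6.500000, DF = 0.958773, PV = 6.232023
  t = 2.0000: CF_t = 6.500000, DF = 0.919245, PV = 5.975094
  t = 3.0000: CF_t = 6.500000, DF = 0.881347, PV = 5.728757
  t = 4.0000: CF_t = 6.500000, DF = 0.845012, PV = 5.492577
  t = 5.0000: CF_t = 6.500000, DF = 0.810174, PV = 5.266133
  t = 6.0000: CF_t = 6.500000, DF = 0.776773, PV = 5.049025
  t = 7.0000: CF_t = 106.500000, DF = 0.744749, PV = 79.315752
Price P = sum_t PV_t = 113.059361
First compute Macaulay numerator sum_t t * PV_t:
  t * PV_t at t = 1.0000: 6.232023
  t * PV_t at t = 2.0000: 11.950188
  t * PV_t at t = 3.0000: 17.186272
  t * PV_t at t = 4.0000: 21.970306
  t * PV_t at t = 5.0000: 26.330664
  t * PV_t at t = 6.0000: 30.294149
  t * PV_t at t = 7.0000: 555.210267
Macaulay duration D = 669.173870 / 113.059361 = 5.918783
Modified duration = D / (1 + y/m) = 5.918783 / (1 + 0.043000) = 5.674768

Answer: Modified duration = 5.6748


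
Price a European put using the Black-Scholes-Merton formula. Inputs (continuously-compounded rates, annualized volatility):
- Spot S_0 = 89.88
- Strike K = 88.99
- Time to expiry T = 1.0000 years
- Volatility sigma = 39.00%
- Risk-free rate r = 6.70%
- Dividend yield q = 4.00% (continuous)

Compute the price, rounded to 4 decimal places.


Answer: Price = 11.6007

Derivation:
d1 = (ln(S/K) + (r - q + 0.5*sigma^2) * T) / (sigma * sqrt(T)) = 0.28974729
d2 = d1 - sigma * sqrt(T) = -0.10025271
exp(-rT) = 0.93519520; exp(-qT) = 0.96078944
P = K * exp(-rT) * N(-d2) - S_0 * exp(-qT) * N(-d1)
N(-d1) = 0.38600479; N(-d2) = 0.53992815
P = 88.9900 * 0.93519520 * 0.53992815 - 89.8800 * 0.96078944 * 0.38600479 = 11.6007


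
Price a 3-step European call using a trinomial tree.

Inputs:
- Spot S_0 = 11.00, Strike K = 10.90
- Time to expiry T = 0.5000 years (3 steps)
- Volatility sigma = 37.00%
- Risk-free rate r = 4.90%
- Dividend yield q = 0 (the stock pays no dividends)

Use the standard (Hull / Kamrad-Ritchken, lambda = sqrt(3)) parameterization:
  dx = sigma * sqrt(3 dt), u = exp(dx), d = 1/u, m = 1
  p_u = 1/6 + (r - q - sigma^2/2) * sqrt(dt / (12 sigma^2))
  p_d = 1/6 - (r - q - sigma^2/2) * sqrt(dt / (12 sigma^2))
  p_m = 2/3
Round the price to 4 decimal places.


Answer: Price = V(0,0) = 1.2300

Derivation:
dt = T/N = 0.166667; dx = sigma*sqrt(3*dt) = 0.261630
u = exp(dx) = 1.299045; d = 1/u = 0.769796
p_u = 0.160472, p_m = 0.666667, p_d = 0.172862
Discount per step: exp(-r*dt) = 0.991867
Stock lattice S(k, j) with j the centered position index:
  k=0: S(0,+0) = 11.0000
  k=1: S(1,-1) = 8.4678; S(1,+0) = 11.0000; S(1,+1) = 14.2895
  k=2: S(2,-2) = 6.5184; S(2,-1) = 8.4678; S(2,+0) = 11.0000; S(2,+1) = 14.2895; S(2,+2) = 18.5627
  k=3: S(3,-3) = 5.0179; S(3,-2) = 6.5184; S(3,-1) = 8.4678; S(3,+0) = 11.0000; S(3,+1) = 14.2895; S(3,+2) = 18.5627; S(3,+3) = 24.1138
Terminal payoffs V(N, j) = max(S_T - K, 0):
  V(3,-3) = 0.000000; V(3,-2) = 0.000000; V(3,-1) = 0.000000; V(3,+0) = 0.100000; V(3,+1) = 3.389497; V(3,+2) = 7.662702; V(3,+3) = 13.213788
Backward induction: V(k, j) = exp(-r*dt) * [p_u * V(k+1, j+1) + p_m * V(k+1, j) + p_d * V(k+1, j-1)]
  V(2,-2) = exp(-r*dt) * [p_u*0.000000 + p_m*0.000000 + p_d*0.000000] = 0.000000
  V(2,-1) = exp(-r*dt) * [p_u*0.100000 + p_m*0.000000 + p_d*0.000000] = 0.015917
  V(2,+0) = exp(-r*dt) * [p_u*3.389497 + p_m*0.100000 + p_d*0.000000] = 0.605618
  V(2,+1) = exp(-r*dt) * [p_u*7.662702 + p_m*3.389497 + p_d*0.100000] = 3.478076
  V(2,+2) = exp(-r*dt) * [p_u*13.213788 + p_m*7.662702 + p_d*3.389497] = 7.751258
  V(1,-1) = exp(-r*dt) * [p_u*0.605618 + p_m*0.015917 + p_d*0.000000] = 0.106919
  V(1,+0) = exp(-r*dt) * [p_u*3.478076 + p_m*0.605618 + p_d*0.015917] = 0.956783
  V(1,+1) = exp(-r*dt) * [p_u*7.751258 + p_m*3.478076 + p_d*0.605618] = 3.637434
  V(0,+0) = exp(-r*dt) * [p_u*3.637434 + p_m*0.956783 + p_d*0.106919] = 1.229956


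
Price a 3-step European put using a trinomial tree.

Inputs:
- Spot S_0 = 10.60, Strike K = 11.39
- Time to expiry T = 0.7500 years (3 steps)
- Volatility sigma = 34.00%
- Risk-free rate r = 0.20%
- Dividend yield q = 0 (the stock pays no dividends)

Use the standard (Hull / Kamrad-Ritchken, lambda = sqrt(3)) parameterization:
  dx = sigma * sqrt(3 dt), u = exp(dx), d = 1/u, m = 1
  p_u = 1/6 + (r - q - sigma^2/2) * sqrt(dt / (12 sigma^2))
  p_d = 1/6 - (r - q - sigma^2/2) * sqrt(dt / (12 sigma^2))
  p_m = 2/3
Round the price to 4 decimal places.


dt = T/N = 0.250000; dx = sigma*sqrt(3*dt) = 0.294449
u = exp(dx) = 1.342386; d = 1/u = 0.744942
p_u = 0.142978, p_m = 0.666667, p_d = 0.190355
Discount per step: exp(-r*dt) = 0.999500
Stock lattice S(k, j) with j the centered position index:
  k=0: S(0,+0) = 10.6000
  k=1: S(1,-1) = 7.8964; S(1,+0) = 10.6000; S(1,+1) = 14.2293
  k=2: S(2,-2) = 5.8824; S(2,-1) = 7.8964; S(2,+0) = 10.6000; S(2,+1) = 14.2293; S(2,+2) = 19.1012
  k=3: S(3,-3) = 4.3820; S(3,-2) = 5.8824; S(3,-1) = 7.8964; S(3,+0) = 10.6000; S(3,+1) = 14.2293; S(3,+2) = 19.1012; S(3,+3) = 25.6412
Terminal payoffs V(N, j) = max(K - S_T, 0):
  V(3,-3) = 7.007988; V(3,-2) = 5.507648; V(3,-1) = 3.493613; V(3,+0) = 0.790000; V(3,+1) = 0.000000; V(3,+2) = 0.000000; V(3,+3) = 0.000000
Backward induction: V(k, j) = exp(-r*dt) * [p_u * V(k+1, j+1) + p_m * V(k+1, j) + p_d * V(k+1, j-1)]
  V(2,-2) = exp(-r*dt) * [p_u*3.493613 + p_m*5.507648 + p_d*7.007988] = 5.502530
  V(2,-1) = exp(-r*dt) * [p_u*0.790000 + p_m*3.493613 + p_d*5.507648] = 3.488691
  V(2,+0) = exp(-r*dt) * [p_u*0.000000 + p_m*0.790000 + p_d*3.493613] = 1.191098
  V(2,+1) = exp(-r*dt) * [p_u*0.000000 + p_m*0.000000 + p_d*0.790000] = 0.150305
  V(2,+2) = exp(-r*dt) * [p_u*0.000000 + p_m*0.000000 + p_d*0.000000] = 0.000000
  V(1,-1) = exp(-r*dt) * [p_u*1.191098 + p_m*3.488691 + p_d*5.502530] = 3.541758
  V(1,+0) = exp(-r*dt) * [p_u*0.150305 + p_m*1.191098 + p_d*3.488691] = 1.478906
  V(1,+1) = exp(-r*dt) * [p_u*0.000000 + p_m*0.150305 + p_d*1.191098] = 0.326771
  V(0,+0) = exp(-r*dt) * [p_u*0.326771 + p_m*1.478906 + p_d*3.541758] = 1.705997

Answer: Price = V(0,0) = 1.7060


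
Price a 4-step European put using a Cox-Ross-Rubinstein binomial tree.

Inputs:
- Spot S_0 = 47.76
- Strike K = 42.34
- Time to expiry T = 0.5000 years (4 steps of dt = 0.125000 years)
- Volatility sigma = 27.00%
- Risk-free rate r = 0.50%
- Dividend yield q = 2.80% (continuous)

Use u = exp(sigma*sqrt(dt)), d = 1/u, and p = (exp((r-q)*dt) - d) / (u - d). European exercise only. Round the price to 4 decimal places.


dt = T/N = 0.125000
u = exp(sigma*sqrt(dt)) = 1.100164; d = 1/u = 0.908955
p = (exp((r-q)*dt) - d) / (u - d) = 0.461139
Discount per step: exp(-r*dt) = 0.999375
Stock lattice S(k, i) with i counting down-moves:
  k=0: S(0,0) = 47.7600
  k=1: S(1,0) = 52.5438; S(1,1) = 43.4117
  k=2: S(2,0) = 57.8069; S(2,1) = 47.7600; S(2,2) = 39.4593
  k=3: S(3,0) = 63.5970; S(3,1) = 52.5438; S(3,2) = 43.4117; S(3,3) = 35.8667
  k=4: S(4,0) = 69.9672; S(4,1) = 57.8069; S(4,2) = 47.7600; S(4,3) = 39.4593; S(4,4) = 32.6013
Terminal payoffs V(N, i) = max(K - S_T, 0):
  V(4,0) = 0.000000; V(4,1) = 0.000000; V(4,2) = 0.000000; V(4,3) = 2.880705; V(4,4) = 9.738744
Backward induction: V(k, i) = exp(-r*dt) * [p * V(k+1, i) + (1-p) * V(k+1, i+1)].
  V(3,0) = exp(-r*dt) * [p*0.000000 + (1-p)*0.000000] = 0.000000
  V(3,1) = exp(-r*dt) * [p*0.000000 + (1-p)*0.000000] = 0.000000
  V(3,2) = exp(-r*dt) * [p*0.000000 + (1-p)*2.880705] = 1.551330
  V(3,3) = exp(-r*dt) * [p*2.880705 + (1-p)*9.738744] = 6.572126
  V(2,0) = exp(-r*dt) * [p*0.000000 + (1-p)*0.000000] = 0.000000
  V(2,1) = exp(-r*dt) * [p*0.000000 + (1-p)*1.551330] = 0.835429
  V(2,2) = exp(-r*dt) * [p*1.551330 + (1-p)*6.572126] = 4.254182
  V(1,0) = exp(-r*dt) * [p*0.000000 + (1-p)*0.835429] = 0.449899
  V(1,1) = exp(-r*dt) * [p*0.835429 + (1-p)*4.254182] = 2.675989
  V(0,0) = exp(-r*dt) * [p*0.449899 + (1-p)*2.675989] = 1.648421

Answer: Price = V(0,0) = 1.6484


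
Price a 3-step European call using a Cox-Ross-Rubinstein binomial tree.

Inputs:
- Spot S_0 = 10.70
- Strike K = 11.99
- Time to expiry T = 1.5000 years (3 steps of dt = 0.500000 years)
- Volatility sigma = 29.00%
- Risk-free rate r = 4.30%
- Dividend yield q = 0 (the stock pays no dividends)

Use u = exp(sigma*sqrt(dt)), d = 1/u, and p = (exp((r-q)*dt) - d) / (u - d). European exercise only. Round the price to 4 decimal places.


dt = T/N = 0.500000
u = exp(sigma*sqrt(dt)) = 1.227600; d = 1/u = 0.814598
p = (exp((r-q)*dt) - d) / (u - d) = 0.501535
Discount per step: exp(-r*dt) = 0.978729
Stock lattice S(k, i) with i counting down-moves:
  k=0: S(0,0) = 10.7000
  k=1: S(1,0) = 13.1353; S(1,1) = 8.7162
  k=2: S(2,0) = 16.1249; S(2,1) = 10.7000; S(2,2) = 7.1002
  k=3: S(3,0) = 19.7949; S(3,1) = 13.1353; S(3,2) = 8.7162; S(3,3) = 5.7838
Terminal payoffs V(N, i) = max(S_T - K, 0):
  V(3,0) = 7.804946; V(3,1) = 1.145319; V(3,2) = 0.000000; V(3,3) = 0.000000
Backward induction: V(k, i) = exp(-r*dt) * [p * V(k+1, i) + (1-p) * V(k+1, i+1)].
  V(2,0) = exp(-r*dt) * [p*7.804946 + (1-p)*1.145319] = 4.389950
  V(2,1) = exp(-r*dt) * [p*1.145319 + (1-p)*0.000000] = 0.562200
  V(2,2) = exp(-r*dt) * [p*0.000000 + (1-p)*0.000000] = 0.000000
  V(1,0) = exp(-r*dt) * [p*4.389950 + (1-p)*0.562200] = 2.429158
  V(1,1) = exp(-r*dt) * [p*0.562200 + (1-p)*0.000000] = 0.275965
  V(0,0) = exp(-r*dt) * [p*2.429158 + (1-p)*0.275965] = 1.327027

Answer: Price = V(0,0) = 1.3270


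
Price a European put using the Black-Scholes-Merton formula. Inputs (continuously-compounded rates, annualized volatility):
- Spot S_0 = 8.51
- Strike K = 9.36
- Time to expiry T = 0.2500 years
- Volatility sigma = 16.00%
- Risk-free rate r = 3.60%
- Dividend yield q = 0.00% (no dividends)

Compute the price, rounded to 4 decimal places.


Answer: Price = 0.8171

Derivation:
d1 = (ln(S/K) + (r - q + 0.5*sigma^2) * T) / (sigma * sqrt(T)) = -1.03754185
d2 = d1 - sigma * sqrt(T) = -1.11754185
exp(-rT) = 0.99104038; exp(-qT) = 1.00000000
P = K * exp(-rT) * N(-d2) - S_0 * exp(-qT) * N(-d1)
N(-d1) = 0.85025830; N(-d2) = 0.86811864
P = 9.3600 * 0.99104038 * 0.86811864 - 8.5100 * 1.00000000 * 0.85025830 = 0.8171


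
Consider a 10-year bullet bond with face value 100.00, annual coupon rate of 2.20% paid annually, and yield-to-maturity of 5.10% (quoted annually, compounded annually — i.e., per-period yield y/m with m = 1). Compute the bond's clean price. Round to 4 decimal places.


Answer: Price = 77.7153

Derivation:
Coupon per period c = face * coupon_rate / m = 2.200000
Periods per year m = 1; per-period yield y/m = 0.051000
Number of cashflows N = 10
Cashflows (t years, CF_t, discount factor 1/(1+y/m)^(m*t), PV):
  t = 1.0000: CF_t = 2.200000, DF = 0.951475, PV = 2.093245
  t = 2.0000: CF_t = 2.200000, DF = 0.905304, PV = 1.991669
  t = 3.0000: CF_t = 2.200000, DF = 0.861374, PV = 1.895023
  t = 4.0000: CF_t = 2.200000, DF = 0.819576, PV = 1.803067
  t = 5.0000: CF_t = 2.200000, DF = 0.779806, PV = 1.715573
  t = 6.0000: CF_t = 2.200000, DF = 0.741965, PV = 1.632324
  t = 7.0000: CF_t = 2.200000, DF = 0.705961, PV = 1.553115
  t = 8.0000: CF_t = 2.200000, DF = 0.671705, PV = 1.477750
  t = 9.0000: CF_t = 2.200000, DF = 0.639110, PV = 1.406042
  t = 10.0000: CF_t = 102.200000, DF = 0.608097, PV = 62.147510
Price P = sum_t PV_t = 77.715318


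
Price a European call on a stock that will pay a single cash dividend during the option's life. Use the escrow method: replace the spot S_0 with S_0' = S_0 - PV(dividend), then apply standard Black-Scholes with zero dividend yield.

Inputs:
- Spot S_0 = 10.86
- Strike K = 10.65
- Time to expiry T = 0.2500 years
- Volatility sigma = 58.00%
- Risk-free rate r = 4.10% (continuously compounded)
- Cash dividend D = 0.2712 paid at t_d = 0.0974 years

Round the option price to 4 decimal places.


Answer: Price = 1.2425

Derivation:
PV(D) = D * exp(-r * t_d) = 0.2712 * 0.99601456 = 0.27011915
S_0' = S_0 - PV(D) = 10.8600 - 0.27011915 = 10.58988085
d1 = (ln(S_0'/K) + (r + sigma^2/2)*T) / (sigma*sqrt(T)) = 0.16082419
d2 = d1 - sigma*sqrt(T) = -0.12917581
exp(-rT) = 0.98980235
N(d1) = 0.56388407; N(d2) = 0.44860927
C = S_0' * N(d1) - K * exp(-rT) * N(d2) = 10.58988085 * 0.56388407 - 10.6500 * 0.98980235 * 0.44860927 = 1.2425


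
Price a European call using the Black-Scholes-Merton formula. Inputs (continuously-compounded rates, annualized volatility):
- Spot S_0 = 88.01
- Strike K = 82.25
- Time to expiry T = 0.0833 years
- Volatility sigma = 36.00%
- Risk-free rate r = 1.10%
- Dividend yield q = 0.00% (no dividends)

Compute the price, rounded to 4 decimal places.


d1 = (ln(S/K) + (r - q + 0.5*sigma^2) * T) / (sigma * sqrt(T)) = 0.71221929
d2 = d1 - sigma * sqrt(T) = 0.60831702
exp(-rT) = 0.99908412; exp(-qT) = 1.00000000
C = S_0 * exp(-qT) * N(d1) - K * exp(-rT) * N(d2)
N(d1) = 0.76183550; N(d2) = 0.72851138
C = 88.0100 * 1.00000000 * 0.76183550 - 82.2500 * 0.99908412 * 0.72851138 = 7.1840

Answer: Price = 7.1840


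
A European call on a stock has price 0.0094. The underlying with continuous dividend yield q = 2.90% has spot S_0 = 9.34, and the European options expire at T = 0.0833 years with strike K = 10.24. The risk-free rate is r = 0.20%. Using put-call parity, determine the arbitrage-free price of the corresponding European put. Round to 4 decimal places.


Answer: Put price = 0.9302

Derivation:
Put-call parity: C - P = S_0 * exp(-qT) - K * exp(-rT).
S_0 * exp(-qT) = 9.3400 * 0.99758722 = 9.31746459
K * exp(-rT) = 10.2400 * 0.99983341 = 10.23829416
P = C - S*exp(-qT) + K*exp(-rT)
P = 0.0094 - 9.31746459 + 10.23829416 = 0.9302


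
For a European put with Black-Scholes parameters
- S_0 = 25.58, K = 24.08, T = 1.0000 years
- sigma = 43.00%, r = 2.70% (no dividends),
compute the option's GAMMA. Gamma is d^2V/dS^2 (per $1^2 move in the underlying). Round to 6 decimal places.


Answer: Gamma = 0.033231

Derivation:
d1 = 0.4183236644; d2 = -0.0116763356
phi(d1) = 0.3655194168; exp(-qT) = 1.0000000000; exp(-rT) = 0.9733612415
Gamma = exp(-qT) * phi(d1) / (S * sigma * sqrt(T)) = 1.0000000000 * 0.3655194168 / (25.5800 * 0.4300 * 1.0000000000) = 0.033231


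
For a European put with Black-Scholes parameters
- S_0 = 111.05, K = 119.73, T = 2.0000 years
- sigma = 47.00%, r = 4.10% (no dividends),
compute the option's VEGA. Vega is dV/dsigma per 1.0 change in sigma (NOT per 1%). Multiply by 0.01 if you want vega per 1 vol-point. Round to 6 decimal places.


Answer: Vega = 59.084493

Derivation:
d1 = 0.3424824192; d2 = -0.3221979551
phi(d1) = 0.3762183309; exp(-qT) = 1.0000000000; exp(-rT) = 0.9212719587
Vega = S * exp(-qT) * phi(d1) * sqrt(T) = 111.0500 * 1.0000000000 * 0.3762183309 * 1.4142135624 = 59.084493


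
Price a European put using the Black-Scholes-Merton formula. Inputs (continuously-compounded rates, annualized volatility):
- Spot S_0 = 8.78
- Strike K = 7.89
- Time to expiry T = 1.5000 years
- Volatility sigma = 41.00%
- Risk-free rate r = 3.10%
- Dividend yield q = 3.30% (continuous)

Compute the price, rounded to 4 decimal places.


d1 = (ln(S/K) + (r - q + 0.5*sigma^2) * T) / (sigma * sqrt(T)) = 0.45794560
d2 = d1 - sigma * sqrt(T) = -0.04419980
exp(-rT) = 0.95456456; exp(-qT) = 0.95170516
P = K * exp(-rT) * N(-d2) - S_0 * exp(-qT) * N(-d1)
N(-d1) = 0.32349576; N(-d2) = 0.51762743
P = 7.8900 * 0.95456456 * 0.51762743 - 8.7800 * 0.95170516 * 0.32349576 = 1.1954

Answer: Price = 1.1954


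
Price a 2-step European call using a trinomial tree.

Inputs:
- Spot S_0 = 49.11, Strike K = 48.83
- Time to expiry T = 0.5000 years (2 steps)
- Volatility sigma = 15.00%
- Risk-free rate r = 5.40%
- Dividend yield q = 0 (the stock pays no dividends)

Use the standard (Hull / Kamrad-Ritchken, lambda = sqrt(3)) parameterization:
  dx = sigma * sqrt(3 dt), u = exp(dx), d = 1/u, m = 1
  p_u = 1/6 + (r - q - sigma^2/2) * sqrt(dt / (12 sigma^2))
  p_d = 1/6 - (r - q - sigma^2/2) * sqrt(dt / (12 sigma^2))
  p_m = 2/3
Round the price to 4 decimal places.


Answer: Price = V(0,0) = 2.6723

Derivation:
dt = T/N = 0.250000; dx = sigma*sqrt(3*dt) = 0.129904
u = exp(dx) = 1.138719; d = 1/u = 0.878180
p_u = 0.207803, p_m = 0.666667, p_d = 0.125530
Discount per step: exp(-r*dt) = 0.986591
Stock lattice S(k, j) with j the centered position index:
  k=0: S(0,+0) = 49.1100
  k=1: S(1,-1) = 43.1274; S(1,+0) = 49.1100; S(1,+1) = 55.9225
  k=2: S(2,-2) = 37.8736; S(2,-1) = 43.1274; S(2,+0) = 49.1100; S(2,+1) = 55.9225; S(2,+2) = 63.6800
Terminal payoffs V(N, j) = max(S_T - K, 0):
  V(2,-2) = 0.000000; V(2,-1) = 0.000000; V(2,+0) = 0.280000; V(2,+1) = 7.092482; V(2,+2) = 14.849985
Backward induction: V(k, j) = exp(-r*dt) * [p_u * V(k+1, j+1) + p_m * V(k+1, j) + p_d * V(k+1, j-1)]
  V(1,-1) = exp(-r*dt) * [p_u*0.280000 + p_m*0.000000 + p_d*0.000000] = 0.057405
  V(1,+0) = exp(-r*dt) * [p_u*7.092482 + p_m*0.280000 + p_d*0.000000] = 1.638239
  V(1,+1) = exp(-r*dt) * [p_u*14.849985 + p_m*7.092482 + p_d*0.280000] = 7.744086
  V(0,+0) = exp(-r*dt) * [p_u*7.744086 + p_m*1.638239 + p_d*0.057405] = 2.672288


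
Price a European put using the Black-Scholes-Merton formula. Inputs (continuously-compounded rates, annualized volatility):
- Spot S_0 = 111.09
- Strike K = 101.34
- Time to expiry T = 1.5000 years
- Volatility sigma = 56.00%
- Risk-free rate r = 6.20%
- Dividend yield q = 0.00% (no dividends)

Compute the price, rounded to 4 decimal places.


d1 = (ln(S/K) + (r - q + 0.5*sigma^2) * T) / (sigma * sqrt(T)) = 0.61245916
d2 = d1 - sigma * sqrt(T) = -0.07339796
exp(-rT) = 0.91119350; exp(-qT) = 1.00000000
P = K * exp(-rT) * N(-d2) - S_0 * exp(-qT) * N(-d1)
N(-d1) = 0.27011700; N(-d2) = 0.52925528
P = 101.3400 * 0.91119350 * 0.52925528 - 111.0900 * 1.00000000 * 0.27011700 = 18.8643

Answer: Price = 18.8643


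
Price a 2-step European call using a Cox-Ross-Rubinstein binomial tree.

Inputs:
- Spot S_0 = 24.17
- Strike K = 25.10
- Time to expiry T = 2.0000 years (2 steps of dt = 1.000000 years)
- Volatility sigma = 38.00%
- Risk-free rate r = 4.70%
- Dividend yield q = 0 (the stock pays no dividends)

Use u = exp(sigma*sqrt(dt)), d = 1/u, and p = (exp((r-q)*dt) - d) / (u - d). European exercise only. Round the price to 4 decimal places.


dt = T/N = 1.000000
u = exp(sigma*sqrt(dt)) = 1.462285; d = 1/u = 0.683861
p = (exp((r-q)*dt) - d) / (u - d) = 0.467947
Discount per step: exp(-r*dt) = 0.954087
Stock lattice S(k, i) with i counting down-moves:
  k=0: S(0,0) = 24.1700
  k=1: S(1,0) = 35.3434; S(1,1) = 16.5289
  k=2: S(2,0) = 51.6821; S(2,1) = 24.1700; S(2,2) = 11.3035
Terminal payoffs V(N, i) = max(S_T - K, 0):
  V(2,0) = 26.582136; V(2,1) = 0.000000; V(2,2) = 0.000000
Backward induction: V(k, i) = exp(-r*dt) * [p * V(k+1, i) + (1-p) * V(k+1, i+1)].
  V(1,0) = exp(-r*dt) * [p*26.582136 + (1-p)*0.000000] = 11.867916
  V(1,1) = exp(-r*dt) * [p*0.000000 + (1-p)*0.000000] = 0.000000
  V(0,0) = exp(-r*dt) * [p*11.867916 + (1-p)*0.000000] = 5.298575

Answer: Price = V(0,0) = 5.2986


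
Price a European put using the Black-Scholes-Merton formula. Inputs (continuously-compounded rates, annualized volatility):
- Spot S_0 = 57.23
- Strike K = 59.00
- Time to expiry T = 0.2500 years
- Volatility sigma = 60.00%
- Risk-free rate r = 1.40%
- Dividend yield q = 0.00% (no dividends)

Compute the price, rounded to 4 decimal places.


Answer: Price = 7.7267

Derivation:
d1 = (ln(S/K) + (r - q + 0.5*sigma^2) * T) / (sigma * sqrt(T)) = 0.06013598
d2 = d1 - sigma * sqrt(T) = -0.23986402
exp(-rT) = 0.99650612; exp(-qT) = 1.00000000
P = K * exp(-rT) * N(-d2) - S_0 * exp(-qT) * N(-d1)
N(-d1) = 0.47602367; N(-d2) = 0.59478216
P = 59.0000 * 0.99650612 * 0.59478216 - 57.2300 * 1.00000000 * 0.47602367 = 7.7267


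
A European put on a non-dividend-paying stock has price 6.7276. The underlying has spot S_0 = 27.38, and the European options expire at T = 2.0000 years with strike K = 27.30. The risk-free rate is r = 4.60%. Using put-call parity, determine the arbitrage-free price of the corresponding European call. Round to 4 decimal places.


Answer: Call price = 9.2071

Derivation:
Put-call parity: C - P = S_0 * exp(-qT) - K * exp(-rT).
S_0 * exp(-qT) = 27.3800 * 1.00000000 = 27.38000000
K * exp(-rT) = 27.3000 * 0.91210515 = 24.90047058
C = P + S*exp(-qT) - K*exp(-rT)
C = 6.7276 + 27.38000000 - 24.90047058 = 9.2071


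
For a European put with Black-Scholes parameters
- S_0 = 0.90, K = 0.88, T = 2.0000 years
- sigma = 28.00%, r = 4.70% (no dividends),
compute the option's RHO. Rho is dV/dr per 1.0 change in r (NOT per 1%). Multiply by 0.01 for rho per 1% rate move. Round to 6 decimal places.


Answer: Rho = -0.739691

Derivation:
d1 = 0.4921282780; d2 = 0.0961484805
phi(d1) = 0.3534427869; exp(-qT) = 1.0000000000; exp(-rT) = 0.9102827622
N(-d2) = 0.4617013239
Rho = -K*T*exp(-rT)*N(-d2) = -0.8800 * 2.0000 * 0.9102827622 * 0.4617013239 = -0.739691


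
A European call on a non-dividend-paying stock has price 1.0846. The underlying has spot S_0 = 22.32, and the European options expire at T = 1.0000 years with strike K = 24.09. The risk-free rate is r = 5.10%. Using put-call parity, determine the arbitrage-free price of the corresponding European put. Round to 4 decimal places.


Put-call parity: C - P = S_0 * exp(-qT) - K * exp(-rT).
S_0 * exp(-qT) = 22.3200 * 1.00000000 = 22.32000000
K * exp(-rT) = 24.0900 * 0.95027867 = 22.89221317
P = C - S*exp(-qT) + K*exp(-rT)
P = 1.0846 - 22.32000000 + 22.89221317 = 1.6568

Answer: Put price = 1.6568


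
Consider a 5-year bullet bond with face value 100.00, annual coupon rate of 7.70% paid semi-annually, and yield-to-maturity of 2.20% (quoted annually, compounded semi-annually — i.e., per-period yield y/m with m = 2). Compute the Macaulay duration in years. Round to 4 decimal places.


Coupon per period c = face * coupon_rate / m = 3.850000
Periods per year m = 2; per-period yield y/m = 0.011000
Number of cashflows N = 10
Cashflows (t years, CF_t, discount factor 1/(1+y/m)^(m*t), PV):
  t = 0.5000: CF_t = 3.850000, DF = 0.989120, PV = 3.808111
  t = 1.0000: CF_t = 3.850000, DF = 0.978358, PV = 3.766677
  t = 1.5000: CF_t = 3.850000, DF = 0.967713, PV = 3.725695
  t = 2.0000: CF_t = 3.850000, DF = 0.957184, PV = 3.685158
  t = 2.5000: CF_t = 3.850000, DF = 0.946769, PV = 3.645062
  t = 3.0000: CF_t = 3.850000, DF = 0.936468, PV = 3.605403
  t = 3.5000: CF_t = 3.850000, DF = 0.926279, PV = 3.566175
  t = 4.0000: CF_t = 3.850000, DF = 0.916201, PV = 3.527374
  t = 4.5000: CF_t = 3.850000, DF = 0.906232, PV = 3.488995
  t = 5.0000: CF_t = 103.850000, DF = 0.896372, PV = 93.088267
Price P = sum_t PV_t = 125.906916
Macaulay numerator sum_t t * PV_t:
  t * PV_t at t = 0.5000: 1.904055
  t * PV_t at t = 1.0000: 3.766677
  t * PV_t at t = 1.5000: 5.588542
  t * PV_t at t = 2.0000: 7.370316
  t * PV_t at t = 2.5000: 9.112656
  t * PV_t at t = 3.0000: 10.816209
  t * PV_t at t = 3.5000: 12.481612
  t * PV_t at t = 4.0000: 14.109495
  t * PV_t at t = 4.5000: 15.700477
  t * PV_t at t = 5.0000: 465.441335
Macaulay duration D = (sum_t t * PV_t) / P = 546.291374 / 125.906916 = 4.338851

Answer: Macaulay duration = 4.3389 years


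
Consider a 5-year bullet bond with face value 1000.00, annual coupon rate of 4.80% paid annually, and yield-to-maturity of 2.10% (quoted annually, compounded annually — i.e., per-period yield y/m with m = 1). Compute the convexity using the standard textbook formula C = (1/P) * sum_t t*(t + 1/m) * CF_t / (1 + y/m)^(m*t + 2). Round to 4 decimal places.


Answer: Convexity = 25.6503

Derivation:
Coupon per period c = face * coupon_rate / m = 48.000000
Periods per year m = 1; per-period yield y/m = 0.021000
Number of cashflows N = 5
Cashflows (t years, CF_t, discount factor 1/(1+y/m)^(m*t), PV):
  t = 1.0000: CF_t = 48.000000, DF = 0.979432, PV = 47.012733
  t = 2.0000: CF_t = 48.000000, DF = 0.959287, PV = 46.045771
  t = 3.0000: CF_t = 48.000000, DF = 0.939556, PV = 45.098699
  t = 4.0000: CF_t = 48.000000, DF = 0.920231, PV = 44.171106
  t = 5.0000: CF_t = 1048.000000, DF = 0.901304, PV = 944.566573
Price P = sum_t PV_t = 1126.894881
Convexity numerator sum_t t*(t + 1/m) * CF_t / (1+y/m)^(m*t + 2):
  t = 1.0000: term = 90.197397
  t = 2.0000: term = 265.026633
  t = 3.0000: term = 519.151093
  t = 4.0000: term = 847.455262
  t = 5.0000: term = 27183.310306
Convexity = (1/P) * sum = 28905.140692 / 1126.894881 = 25.650255


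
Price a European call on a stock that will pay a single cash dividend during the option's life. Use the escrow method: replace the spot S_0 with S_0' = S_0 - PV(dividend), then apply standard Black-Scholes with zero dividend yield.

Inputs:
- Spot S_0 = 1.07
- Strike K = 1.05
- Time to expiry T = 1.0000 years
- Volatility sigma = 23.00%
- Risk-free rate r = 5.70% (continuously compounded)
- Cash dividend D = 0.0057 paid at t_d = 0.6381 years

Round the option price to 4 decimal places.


PV(D) = D * exp(-r * t_d) = 0.0057 * 0.96428180 = 0.00549641
S_0' = S_0 - PV(D) = 1.0700 - 0.00549641 = 1.06450359
d1 = (ln(S_0'/K) + (r + sigma^2/2)*T) / (sigma*sqrt(T)) = 0.42247138
d2 = d1 - sigma*sqrt(T) = 0.19247138
exp(-rT) = 0.94459407
N(d1) = 0.66365951; N(d2) = 0.57631351
C = S_0' * N(d1) - K * exp(-rT) * N(d2) = 1.06450359 * 0.66365951 - 1.0500 * 0.94459407 * 0.57631351 = 0.1349

Answer: Price = 0.1349


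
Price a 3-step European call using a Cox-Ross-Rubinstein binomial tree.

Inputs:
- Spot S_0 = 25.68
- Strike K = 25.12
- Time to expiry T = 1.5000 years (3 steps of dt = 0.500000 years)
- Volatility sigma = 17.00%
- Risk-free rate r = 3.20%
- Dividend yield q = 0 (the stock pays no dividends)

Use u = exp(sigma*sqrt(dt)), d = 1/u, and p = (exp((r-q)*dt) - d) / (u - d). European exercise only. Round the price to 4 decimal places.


dt = T/N = 0.500000
u = exp(sigma*sqrt(dt)) = 1.127732; d = 1/u = 0.886736
p = (exp((r-q)*dt) - d) / (u - d) = 0.536909
Discount per step: exp(-r*dt) = 0.984127
Stock lattice S(k, i) with i counting down-moves:
  k=0: S(0,0) = 25.6800
  k=1: S(1,0) = 28.9601; S(1,1) = 22.7714
  k=2: S(2,0) = 32.6593; S(2,1) = 25.6800; S(2,2) = 20.1922
  k=3: S(3,0) = 36.8309; S(3,1) = 28.9601; S(3,2) = 22.7714; S(3,3) = 17.9051
Terminal payoffs V(N, i) = max(S_T - K, 0):
  V(3,0) = 11.710892; V(3,1) = 3.840147; V(3,2) = 0.000000; V(3,3) = 0.000000
Backward induction: V(k, i) = exp(-r*dt) * [p * V(k+1, i) + (1-p) * V(k+1, i+1)].
  V(2,0) = exp(-r*dt) * [p*11.710892 + (1-p)*3.840147] = 7.937993
  V(2,1) = exp(-r*dt) * [p*3.840147 + (1-p)*0.000000] = 2.029084
  V(2,2) = exp(-r*dt) * [p*0.000000 + (1-p)*0.000000] = 0.000000
  V(1,0) = exp(-r*dt) * [p*7.937993 + (1-p)*2.029084] = 5.119068
  V(1,1) = exp(-r*dt) * [p*2.029084 + (1-p)*0.000000] = 1.072142
  V(0,0) = exp(-r*dt) * [p*5.119068 + (1-p)*1.072142] = 3.193468

Answer: Price = V(0,0) = 3.1935


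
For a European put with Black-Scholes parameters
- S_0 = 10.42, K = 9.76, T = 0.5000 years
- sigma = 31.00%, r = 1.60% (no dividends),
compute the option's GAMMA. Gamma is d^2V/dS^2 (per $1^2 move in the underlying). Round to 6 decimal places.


Answer: Gamma = 0.158223

Derivation:
d1 = 0.4446088351; d2 = 0.2254057329
phi(d1) = 0.3613974194; exp(-qT) = 1.0000000000; exp(-rT) = 0.9920319148
Gamma = exp(-qT) * phi(d1) / (S * sigma * sqrt(T)) = 1.0000000000 * 0.3613974194 / (10.4200 * 0.3100 * 0.7071067812) = 0.158223


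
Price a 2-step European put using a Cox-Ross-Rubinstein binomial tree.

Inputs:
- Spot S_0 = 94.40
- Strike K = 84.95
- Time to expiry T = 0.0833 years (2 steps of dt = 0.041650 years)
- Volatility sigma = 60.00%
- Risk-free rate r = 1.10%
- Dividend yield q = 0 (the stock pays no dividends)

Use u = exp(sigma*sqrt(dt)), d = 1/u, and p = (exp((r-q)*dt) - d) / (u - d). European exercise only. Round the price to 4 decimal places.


dt = T/N = 0.041650
u = exp(sigma*sqrt(dt)) = 1.130263; d = 1/u = 0.884750
p = (exp((r-q)*dt) - d) / (u - d) = 0.471292
Discount per step: exp(-r*dt) = 0.999542
Stock lattice S(k, i) with i counting down-moves:
  k=0: S(0,0) = 94.4000
  k=1: S(1,0) = 106.6968; S(1,1) = 83.5204
  k=2: S(2,0) = 120.5954; S(2,1) = 94.4000; S(2,2) = 73.8947
Terminal payoffs V(N, i) = max(K - S_T, 0):
  V(2,0) = 0.000000; V(2,1) = 0.000000; V(2,2) = 11.055301
Backward induction: V(k, i) = exp(-r*dt) * [p * V(k+1, i) + (1-p) * V(k+1, i+1)].
  V(1,0) = exp(-r*dt) * [p*0.000000 + (1-p)*0.000000] = 0.000000
  V(1,1) = exp(-r*dt) * [p*0.000000 + (1-p)*11.055301] = 5.842346
  V(0,0) = exp(-r*dt) * [p*0.000000 + (1-p)*5.842346] = 3.087479

Answer: Price = V(0,0) = 3.0875


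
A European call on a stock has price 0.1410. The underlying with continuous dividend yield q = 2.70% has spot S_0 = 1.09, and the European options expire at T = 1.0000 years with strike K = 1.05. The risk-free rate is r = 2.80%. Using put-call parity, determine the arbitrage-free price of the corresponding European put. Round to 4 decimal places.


Put-call parity: C - P = S_0 * exp(-qT) - K * exp(-rT).
S_0 * exp(-qT) = 1.0900 * 0.97336124 = 1.06096375
K * exp(-rT) = 1.0500 * 0.97238837 = 1.02100779
P = C - S*exp(-qT) + K*exp(-rT)
P = 0.1410 - 1.06096375 + 1.02100779 = 0.1010

Answer: Put price = 0.1010


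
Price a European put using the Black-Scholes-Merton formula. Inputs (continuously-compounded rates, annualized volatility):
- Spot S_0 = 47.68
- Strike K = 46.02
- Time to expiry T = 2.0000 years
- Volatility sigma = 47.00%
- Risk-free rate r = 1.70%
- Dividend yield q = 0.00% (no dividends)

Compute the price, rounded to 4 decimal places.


d1 = (ln(S/K) + (r - q + 0.5*sigma^2) * T) / (sigma * sqrt(T)) = 0.43680534
d2 = d1 - sigma * sqrt(T) = -0.22787503
exp(-rT) = 0.96657150; exp(-qT) = 1.00000000
P = K * exp(-rT) * N(-d2) - S_0 * exp(-qT) * N(-d1)
N(-d1) = 0.33112626; N(-d2) = 0.59012830
P = 46.0200 * 0.96657150 * 0.59012830 - 47.6800 * 1.00000000 * 0.33112626 = 10.4618

Answer: Price = 10.4618


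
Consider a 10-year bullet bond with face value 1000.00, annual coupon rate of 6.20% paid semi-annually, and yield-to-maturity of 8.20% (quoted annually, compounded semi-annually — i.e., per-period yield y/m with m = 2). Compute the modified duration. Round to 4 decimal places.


Answer: Modified duration = 7.0977

Derivation:
Coupon per period c = face * coupon_rate / m = 31.000000
Periods per year m = 2; per-period yield y/m = 0.041000
Number of cashflows N = 20
Cashflows (t years, CF_t, discount factor 1/(1+y/m)^(m*t), PV):
  t = 0.5000: CF_t = 31.000000, DF = 0.960615, PV = 29.779059
  t = 1.0000: CF_t = 31.000000, DF = 0.922781, PV = 28.606204
  t = 1.5000: CF_t = 31.000000, DF = 0.886437, PV = 27.479543
  t = 2.0000: CF_t = 31.000000, DF = 0.851524, PV = 26.397255
  t = 2.5000: CF_t = 31.000000, DF = 0.817987, PV = 25.357594
  t = 3.0000: CF_t = 31.000000, DF = 0.785770, PV = 24.358880
  t = 3.5000: CF_t = 31.000000, DF = 0.754823, PV = 23.399501
  t = 4.0000: CF_t = 31.000000, DF = 0.725094, PV = 22.477906
  t = 4.5000: CF_t = 31.000000, DF = 0.696536, PV = 21.592609
  t = 5.0000: CF_t = 31.000000, DF = 0.669103, PV = 20.742180
  t = 5.5000: CF_t = 31.000000, DF = 0.642750, PV = 19.925245
  t = 6.0000: CF_t = 31.000000, DF = 0.617435, PV = 19.140485
  t = 6.5000: CF_t = 31.000000, DF = 0.593117, PV = 18.386633
  t = 7.0000: CF_t = 31.000000, DF = 0.569757, PV = 17.662472
  t = 7.5000: CF_t = 31.000000, DF = 0.547317, PV = 16.966832
  t = 8.0000: CF_t = 31.000000, DF = 0.525761, PV = 16.298590
  t = 8.5000: CF_t = 31.000000, DF = 0.505054, PV = 15.656666
  t = 9.0000: CF_t = 31.000000, DF = 0.485162, PV = 15.040025
  t = 9.5000: CF_t = 31.000000, DF = 0.466054, PV = 14.447671
  t = 10.0000: CF_t = 1031.000000, DF = 0.447698, PV = 461.576910
Price P = sum_t PV_t = 865.292259
First compute Macaulay numerator sum_t t * PV_t:
  t * PV_t at t = 0.5000: 14.889529
  t * PV_t at t = 1.0000: 28.606204
  t * PV_t at t = 1.5000: 41.219314
  t * PV_t at t = 2.0000: 52.794511
  t * PV_t at t = 2.5000: 63.393985
  t * PV_t at t = 3.0000: 73.076640
  t * PV_t at t = 3.5000: 81.898252
  t * PV_t at t = 4.0000: 89.911625
  t * PV_t at t = 4.5000: 97.166742
  t * PV_t at t = 5.0000: 103.710900
  t * PV_t at t = 5.5000: 109.588847
  t * PV_t at t = 6.0000: 114.842910
  t * PV_t at t = 6.5000: 119.513115
  t * PV_t at t = 7.0000: 123.637302
  t * PV_t at t = 7.5000: 127.251238
  t * PV_t at t = 8.0000: 130.388716
  t * PV_t at t = 8.5000: 133.081663
  t * PV_t at t = 9.0000: 135.360226
  t * PV_t at t = 9.5000: 137.252871
  t * PV_t at t = 10.0000: 4615.769096
Macaulay duration D = 6393.353689 / 865.292259 = 7.388664
Modified duration = D / (1 + y/m) = 7.388664 / (1 + 0.041000) = 7.097660


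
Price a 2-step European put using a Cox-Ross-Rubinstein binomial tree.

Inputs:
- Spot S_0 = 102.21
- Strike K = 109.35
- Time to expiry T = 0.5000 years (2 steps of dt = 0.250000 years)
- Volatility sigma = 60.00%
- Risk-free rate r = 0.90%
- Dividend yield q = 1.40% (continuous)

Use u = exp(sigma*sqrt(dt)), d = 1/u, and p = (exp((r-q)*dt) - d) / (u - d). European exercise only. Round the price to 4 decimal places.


Answer: Price = V(0,0) = 21.0907

Derivation:
dt = T/N = 0.250000
u = exp(sigma*sqrt(dt)) = 1.349859; d = 1/u = 0.740818
p = (exp((r-q)*dt) - d) / (u - d) = 0.423506
Discount per step: exp(-r*dt) = 0.997753
Stock lattice S(k, i) with i counting down-moves:
  k=0: S(0,0) = 102.2100
  k=1: S(1,0) = 137.9691; S(1,1) = 75.7190
  k=2: S(2,0) = 186.2388; S(2,1) = 102.2100; S(2,2) = 56.0940
Terminal payoffs V(N, i) = max(K - S_T, 0):
  V(2,0) = 0.000000; V(2,1) = 7.140000; V(2,2) = 53.255963
Backward induction: V(k, i) = exp(-r*dt) * [p * V(k+1, i) + (1-p) * V(k+1, i+1)].
  V(1,0) = exp(-r*dt) * [p*0.000000 + (1-p)*7.140000] = 4.106914
  V(1,1) = exp(-r*dt) * [p*7.140000 + (1-p)*53.255963] = 33.649762
  V(0,0) = exp(-r*dt) * [p*4.106914 + (1-p)*33.649762] = 21.090671


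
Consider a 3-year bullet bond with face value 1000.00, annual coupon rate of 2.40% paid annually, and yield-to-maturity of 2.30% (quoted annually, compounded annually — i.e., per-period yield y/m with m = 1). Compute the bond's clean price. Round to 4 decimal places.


Answer: Price = 1002.8671

Derivation:
Coupon per period c = face * coupon_rate / m = 24.000000
Periods per year m = 1; per-period yield y/m = 0.023000
Number of cashflows N = 3
Cashflows (t years, CF_t, discount factor 1/(1+y/m)^(m*t), PV):
  t = 1.0000: CF_t = 24.000000, DF = 0.977517, PV = 23.460411
  t = 2.0000: CF_t = 24.000000, DF = 0.955540, PV = 22.932953
  t = 3.0000: CF_t = 1024.000000, DF = 0.934056, PV = 956.473750
Price P = sum_t PV_t = 1002.867113


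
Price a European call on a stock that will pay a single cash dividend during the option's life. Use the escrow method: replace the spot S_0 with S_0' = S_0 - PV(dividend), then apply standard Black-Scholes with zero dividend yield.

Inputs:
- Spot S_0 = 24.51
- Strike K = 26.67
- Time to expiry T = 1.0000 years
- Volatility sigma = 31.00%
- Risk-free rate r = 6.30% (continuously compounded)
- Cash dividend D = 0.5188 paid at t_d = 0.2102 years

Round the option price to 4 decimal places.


PV(D) = D * exp(-r * t_d) = 0.5188 * 0.98684470 = 0.51197503
S_0' = S_0 - PV(D) = 24.5100 - 0.51197503 = 23.99802497
d1 = (ln(S_0'/K) + (r + sigma^2/2)*T) / (sigma*sqrt(T)) = 0.01768450
d2 = d1 - sigma*sqrt(T) = -0.29231550
exp(-rT) = 0.93894347
N(d1) = 0.50705473; N(d2) = 0.38502271
C = S_0' * N(d1) - K * exp(-rT) * N(d2) = 23.99802497 * 0.50705473 - 26.6700 * 0.93894347 * 0.38502271 = 2.5267

Answer: Price = 2.5267


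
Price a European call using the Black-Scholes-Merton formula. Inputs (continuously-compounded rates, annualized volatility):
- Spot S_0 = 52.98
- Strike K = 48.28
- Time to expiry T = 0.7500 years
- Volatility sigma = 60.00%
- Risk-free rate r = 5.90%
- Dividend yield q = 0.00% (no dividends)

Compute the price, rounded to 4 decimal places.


Answer: Price = 13.9027

Derivation:
d1 = (ln(S/K) + (r - q + 0.5*sigma^2) * T) / (sigma * sqrt(T)) = 0.52374731
d2 = d1 - sigma * sqrt(T) = 0.00413207
exp(-rT) = 0.95671475; exp(-qT) = 1.00000000
C = S_0 * exp(-qT) * N(d1) - K * exp(-rT) * N(d2)
N(d1) = 0.69977285; N(d2) = 0.50164845
C = 52.9800 * 1.00000000 * 0.69977285 - 48.2800 * 0.95671475 * 0.50164845 = 13.9027


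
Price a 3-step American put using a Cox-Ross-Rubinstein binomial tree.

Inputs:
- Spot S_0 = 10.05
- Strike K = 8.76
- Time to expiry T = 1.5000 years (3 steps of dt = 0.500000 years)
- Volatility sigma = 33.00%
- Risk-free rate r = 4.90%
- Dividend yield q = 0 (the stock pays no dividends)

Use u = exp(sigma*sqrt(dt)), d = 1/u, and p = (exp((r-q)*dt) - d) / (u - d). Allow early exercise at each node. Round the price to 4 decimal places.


Answer: Price = V(0,0) = 0.7860

Derivation:
dt = T/N = 0.500000
u = exp(sigma*sqrt(dt)) = 1.262817; d = 1/u = 0.791880
p = (exp((r-q)*dt) - d) / (u - d) = 0.494593
Discount per step: exp(-r*dt) = 0.975798
Stock lattice S(k, i) with i counting down-moves:
  k=0: S(0,0) = 10.0500
  k=1: S(1,0) = 12.6913; S(1,1) = 7.9584
  k=2: S(2,0) = 16.0268; S(2,1) = 10.0500; S(2,2) = 6.3021
  k=3: S(3,0) = 20.2389; S(3,1) = 12.6913; S(3,2) = 7.9584; S(3,3) = 4.9905
Terminal payoffs V(N, i) = max(K - S_T, 0):
  V(3,0) = 0.000000; V(3,1) = 0.000000; V(3,2) = 0.801605; V(3,3) = 3.769496
Backward induction: V(k, i) = exp(-r*dt) * [p * V(k+1, i) + (1-p) * V(k+1, i+1)]; then take max(V_cont, immediate exercise) for American.
  V(2,0) = exp(-r*dt) * [p*0.000000 + (1-p)*0.000000] = 0.000000; exercise = 0.000000; V(2,0) = max -> 0.000000
  V(2,1) = exp(-r*dt) * [p*0.000000 + (1-p)*0.801605] = 0.395331; exercise = 0.000000; V(2,1) = max -> 0.395331
  V(2,2) = exp(-r*dt) * [p*0.801605 + (1-p)*3.769496] = 2.245892; exercise = 2.457905; V(2,2) = max -> 2.457905
  V(1,0) = exp(-r*dt) * [p*0.000000 + (1-p)*0.395331] = 0.194967; exercise = 0.000000; V(1,0) = max -> 0.194967
  V(1,1) = exp(-r*dt) * [p*0.395331 + (1-p)*2.457905] = 1.402972; exercise = 0.801605; V(1,1) = max -> 1.402972
  V(0,0) = exp(-r*dt) * [p*0.194967 + (1-p)*1.402972] = 0.786006; exercise = 0.000000; V(0,0) = max -> 0.786006


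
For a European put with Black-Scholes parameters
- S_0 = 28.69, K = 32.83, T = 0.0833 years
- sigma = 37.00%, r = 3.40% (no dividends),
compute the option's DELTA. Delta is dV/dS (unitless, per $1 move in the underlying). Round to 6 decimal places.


Answer: Delta = -0.881464

Derivation:
d1 = -1.1823379160; d2 = -1.2891263517
phi(d1) = 0.1983147216; exp(-qT) = 1.0000000000; exp(-rT) = 0.9971718069
N(-d1) = 0.8814641767
Delta = -exp(-qT) * N(-d1) = -1.0000000000 * 0.8814641767 = -0.881464


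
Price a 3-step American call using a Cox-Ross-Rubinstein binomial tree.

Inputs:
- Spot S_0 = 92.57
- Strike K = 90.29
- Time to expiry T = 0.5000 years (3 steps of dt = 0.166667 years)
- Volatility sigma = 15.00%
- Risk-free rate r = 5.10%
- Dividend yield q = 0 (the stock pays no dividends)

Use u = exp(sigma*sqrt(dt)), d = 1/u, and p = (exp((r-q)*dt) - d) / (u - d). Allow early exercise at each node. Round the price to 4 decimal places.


dt = T/N = 0.166667
u = exp(sigma*sqrt(dt)) = 1.063151; d = 1/u = 0.940600
p = (exp((r-q)*dt) - d) / (u - d) = 0.554350
Discount per step: exp(-r*dt) = 0.991536
Stock lattice S(k, i) with i counting down-moves:
  k=0: S(0,0) = 92.5700
  k=1: S(1,0) = 98.4159; S(1,1) = 87.0713
  k=2: S(2,0) = 104.6310; S(2,1) = 92.5700; S(2,2) = 81.8993
  k=3: S(3,0) = 111.2385; S(3,1) = 98.4159; S(3,2) = 87.0713; S(3,3) = 77.0345
Terminal payoffs V(N, i) = max(S_T - K, 0):
  V(3,0) = 20.948533; V(3,1) = 8.125898; V(3,2) = 0.000000; V(3,3) = 0.000000
Backward induction: V(k, i) = exp(-r*dt) * [p * V(k+1, i) + (1-p) * V(k+1, i+1)]; then take max(V_cont, immediate exercise) for American.
  V(2,0) = exp(-r*dt) * [p*20.948533 + (1-p)*8.125898] = 15.105184; exercise = 14.340971; V(2,0) = max -> 15.105184
  V(2,1) = exp(-r*dt) * [p*8.125898 + (1-p)*0.000000] = 4.466464; exercise = 2.280000; V(2,1) = max -> 4.466464
  V(2,2) = exp(-r*dt) * [p*0.000000 + (1-p)*0.000000] = 0.000000; exercise = 0.000000; V(2,2) = max -> 0.000000
  V(1,0) = exp(-r*dt) * [p*15.105184 + (1-p)*4.466464] = 10.276317; exercise = 8.125898; V(1,0) = max -> 10.276317
  V(1,1) = exp(-r*dt) * [p*4.466464 + (1-p)*0.000000] = 2.455028; exercise = 0.000000; V(1,1) = max -> 2.455028
  V(0,0) = exp(-r*dt) * [p*10.276317 + (1-p)*2.455028] = 6.733282; exercise = 2.280000; V(0,0) = max -> 6.733282

Answer: Price = V(0,0) = 6.7333
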